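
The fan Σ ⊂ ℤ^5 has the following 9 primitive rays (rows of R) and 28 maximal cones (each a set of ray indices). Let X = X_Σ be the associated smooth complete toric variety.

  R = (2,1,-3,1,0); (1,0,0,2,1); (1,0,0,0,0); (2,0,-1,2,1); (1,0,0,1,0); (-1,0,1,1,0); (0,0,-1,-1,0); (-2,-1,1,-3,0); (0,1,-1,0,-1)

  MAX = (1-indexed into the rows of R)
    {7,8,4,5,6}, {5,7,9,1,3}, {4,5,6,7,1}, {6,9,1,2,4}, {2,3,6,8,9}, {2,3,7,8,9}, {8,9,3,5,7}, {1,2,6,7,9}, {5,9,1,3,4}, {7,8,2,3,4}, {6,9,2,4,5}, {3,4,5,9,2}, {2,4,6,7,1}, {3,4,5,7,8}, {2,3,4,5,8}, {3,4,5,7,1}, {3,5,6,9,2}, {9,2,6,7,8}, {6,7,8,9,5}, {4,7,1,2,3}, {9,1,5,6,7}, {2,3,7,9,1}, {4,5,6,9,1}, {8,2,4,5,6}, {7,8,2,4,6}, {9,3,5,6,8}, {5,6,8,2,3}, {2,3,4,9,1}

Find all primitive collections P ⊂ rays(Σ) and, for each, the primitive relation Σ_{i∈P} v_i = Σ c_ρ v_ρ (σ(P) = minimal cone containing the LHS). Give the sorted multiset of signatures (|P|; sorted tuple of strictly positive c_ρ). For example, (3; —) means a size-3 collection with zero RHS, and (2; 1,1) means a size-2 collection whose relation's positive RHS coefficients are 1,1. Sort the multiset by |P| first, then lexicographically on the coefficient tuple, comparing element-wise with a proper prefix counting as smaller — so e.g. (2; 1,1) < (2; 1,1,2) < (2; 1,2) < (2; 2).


The 9 primitive collections of Σ (r=9, n=5):

  P={1,8}:  v_{1} + v_{8} = 2·v_{7}  ⇒ sig = (2; 2)
  P={3,6,7}:  v_{3} + v_{6} + v_{7} = 0  ⇒ sig = (3; —)
  P={2,5,7}:  v_{2} + v_{5} + v_{7} = v_{4}  ⇒ sig = (3; 1)
  P={4,7,9}:  v_{4} + v_{7} + v_{9} = v_{1}  ⇒ sig = (3; 1)
  P={4,8,9}:  v_{4} + v_{8} + v_{9} = v_{7}  ⇒ sig = (3; 1)
  P={1,3,6}:  v_{1} + v_{3} + v_{6} = v_{4} + v_{9}  ⇒ sig = (3; 1,1)
  P={3,4,6}:  v_{3} + v_{4} + v_{6} = v_{2} + v_{5}  ⇒ sig = (3; 1,1)
  P={1,2,5}:  v_{1} + v_{2} + v_{5} = 2·v_{4} + v_{9}  ⇒ sig = (3; 1,2)
  P={2,5,8,9}:  v_{2} + v_{5} + v_{8} + v_{9} = 0  ⇒ sig = (4; —)

Hence PRS(X_Σ) =
    (2; 2)
    (3; —)
    (3; 1)
    (3; 1)
    (3; 1)
    (3; 1,1)
    (3; 1,1)
    (3; 1,2)
    (4; —)


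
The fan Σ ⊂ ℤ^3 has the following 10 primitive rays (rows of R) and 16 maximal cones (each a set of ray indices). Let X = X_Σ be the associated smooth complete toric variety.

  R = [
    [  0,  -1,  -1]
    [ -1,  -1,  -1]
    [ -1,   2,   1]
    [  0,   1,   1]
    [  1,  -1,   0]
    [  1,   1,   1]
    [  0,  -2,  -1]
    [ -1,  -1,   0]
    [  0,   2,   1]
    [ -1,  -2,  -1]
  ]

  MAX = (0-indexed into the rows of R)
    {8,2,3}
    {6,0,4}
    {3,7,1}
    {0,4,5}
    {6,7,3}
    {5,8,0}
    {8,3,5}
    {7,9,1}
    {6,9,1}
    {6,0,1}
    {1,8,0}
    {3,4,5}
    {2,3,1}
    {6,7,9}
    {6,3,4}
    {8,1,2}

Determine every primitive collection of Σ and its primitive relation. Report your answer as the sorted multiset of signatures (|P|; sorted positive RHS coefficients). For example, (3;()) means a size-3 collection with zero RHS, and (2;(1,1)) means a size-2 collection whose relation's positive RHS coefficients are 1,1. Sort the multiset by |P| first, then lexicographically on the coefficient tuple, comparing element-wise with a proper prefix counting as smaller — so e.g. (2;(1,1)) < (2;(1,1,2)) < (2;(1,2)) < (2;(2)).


24 collections generate NE(X_Σ); each relation:

  • {0,3}:  v_{0} + v_{3} = 0  ⟹  sig = (2;())
  • {1,5}:  v_{1} + v_{5} = 0  ⟹  sig = (2;())
  • {6,8}:  v_{6} + v_{8} = 0  ⟹  sig = (2;())
  • {0,7}:  v_{0} + v_{7} = v_{9}  ⟹  sig = (2;(1))
  • {1,4}:  v_{1} + v_{4} = v_{6}  ⟹  sig = (2;(1))
  • {2,4}:  v_{2} + v_{4} = v_{3}  ⟹  sig = (2;(1))
  • {3,9}:  v_{3} + v_{9} = v_{7}  ⟹  sig = (2;(1))
  • {4,8}:  v_{4} + v_{8} = v_{5}  ⟹  sig = (2;(1))
  • {5,6}:  v_{5} + v_{6} = v_{4}  ⟹  sig = (2;(1))
  • {0,2}:  v_{0} + v_{2} = v_{1} + v_{8}  ⟹  sig = (2;(1,1))
  • {0,9}:  v_{0} + v_{9} = v_{1} + v_{6}  ⟹  sig = (2;(1,1))
  • {2,5}:  v_{2} + v_{5} = v_{3} + v_{8}  ⟹  sig = (2;(1,1))
  • {2,6}:  v_{2} + v_{6} = v_{1} + v_{3}  ⟹  sig = (2;(1,1))
  • {5,9}:  v_{5} + v_{9} = v_{3} + v_{6}  ⟹  sig = (2;(1,1))
  • {8,9}:  v_{8} + v_{9} = v_{1} + v_{3}  ⟹  sig = (2;(1,1))
  • {4,9}:  v_{4} + v_{9} = v_{3} + 2·v_{6}  ⟹  sig = (2;(1,2))
  • {5,7}:  v_{5} + v_{7} = 2·v_{3} + v_{6}  ⟹  sig = (2;(1,2))
  • {7,8}:  v_{7} + v_{8} = v_{1} + 2·v_{3}  ⟹  sig = (2;(1,2))
  • {2,9}:  v_{2} + v_{9} = 2·v_{1} + 2·v_{3}  ⟹  sig = (2;(2,2))
  • {4,7}:  v_{4} + v_{7} = 2·v_{3} + 2·v_{6}  ⟹  sig = (2;(2,2))
  • {2,7}:  v_{2} + v_{7} = 2·v_{1} + 3·v_{3}  ⟹  sig = (2;(2,3))
  • {1,3,6}:  v_{1} + v_{3} + v_{6} = v_{9}  ⟹  sig = (3;(1))
  • {1,3,8}:  v_{1} + v_{3} + v_{8} = v_{2}  ⟹  sig = (3;(1))
  • {1,6,7}:  v_{1} + v_{6} + v_{7} = 2·v_{9}  ⟹  sig = (3;(2))

so the primitive-relation signature multiset is
[(2;()), (2;()), (2;()), (2;(1)), (2;(1)), (2;(1)), (2;(1)), (2;(1)), (2;(1)), (2;(1,1)), (2;(1,1)), (2;(1,1)), (2;(1,1)), (2;(1,1)), (2;(1,1)), (2;(1,2)), (2;(1,2)), (2;(1,2)), (2;(2,2)), (2;(2,2)), (2;(2,3)), (3;(1)), (3;(1)), (3;(2))]


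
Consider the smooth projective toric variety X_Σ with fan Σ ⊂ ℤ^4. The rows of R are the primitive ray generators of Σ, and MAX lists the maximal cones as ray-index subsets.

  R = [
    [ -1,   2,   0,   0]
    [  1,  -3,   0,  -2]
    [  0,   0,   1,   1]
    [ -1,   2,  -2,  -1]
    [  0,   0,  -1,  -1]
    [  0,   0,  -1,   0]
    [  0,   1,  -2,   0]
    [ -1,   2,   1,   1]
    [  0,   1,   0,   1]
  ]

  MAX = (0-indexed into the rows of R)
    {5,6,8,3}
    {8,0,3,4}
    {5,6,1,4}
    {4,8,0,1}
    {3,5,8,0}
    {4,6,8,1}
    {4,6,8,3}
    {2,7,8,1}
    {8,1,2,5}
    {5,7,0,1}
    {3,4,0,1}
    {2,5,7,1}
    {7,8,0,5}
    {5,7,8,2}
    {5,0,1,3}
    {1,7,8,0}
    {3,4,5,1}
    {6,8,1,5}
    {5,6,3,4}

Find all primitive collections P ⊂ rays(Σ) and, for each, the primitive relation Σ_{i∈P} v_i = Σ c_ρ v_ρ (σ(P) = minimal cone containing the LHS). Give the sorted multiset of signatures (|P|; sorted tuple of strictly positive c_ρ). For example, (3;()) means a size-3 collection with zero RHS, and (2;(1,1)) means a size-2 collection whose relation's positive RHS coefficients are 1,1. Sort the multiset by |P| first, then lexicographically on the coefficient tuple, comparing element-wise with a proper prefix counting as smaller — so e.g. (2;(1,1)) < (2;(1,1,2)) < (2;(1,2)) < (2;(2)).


Minimal non-faces — 14 found among 9 rays, 19 max cones:

  P={2,4}:  v_{2} + v_{4} = 0  ⇒ sig = (2;())
  P={0,2}:  v_{0} + v_{2} = v_{7}  ⇒ sig = (2;(1))
  P={4,7}:  v_{4} + v_{7} = v_{0}  ⇒ sig = (2;(1))
  P={0,6}:  v_{0} + v_{6} = v_{3} + v_{8}  ⇒ sig = (2;(1,1))
  P={2,3}:  v_{2} + v_{3} = v_{0} + v_{5}  ⇒ sig = (2;(1,1))
  P={2,6}:  v_{2} + v_{6} = v_{5} + v_{8}  ⇒ sig = (2;(1,1))
  P={6,7}:  v_{6} + v_{7} = v_{0} + v_{5} + v_{8}  ⇒ sig = (2;(1,1,1))
  P={3,7}:  v_{3} + v_{7} = 2·v_{0} + v_{5}  ⇒ sig = (2;(1,2))
  P={0,4,5}:  v_{0} + v_{4} + v_{5} = v_{3}  ⇒ sig = (3;(1))
  P={4,5,8}:  v_{4} + v_{5} + v_{8} = v_{6}  ⇒ sig = (3;(1))
  P={1,3,6}:  v_{1} + v_{3} + v_{6} = 3·v_{4} + v_{5}  ⇒ sig = (3;(1,3))
  P={1,3,8}:  v_{1} + v_{3} + v_{8} = 2·v_{4}  ⇒ sig = (3;(2))
  P={1,5,7,8}:  v_{1} + v_{5} + v_{7} + v_{8} = 0  ⇒ sig = (4;())
  P={0,1,5,8}:  v_{0} + v_{1} + v_{5} + v_{8} = v_{4}  ⇒ sig = (4;(1))

Hence PRS(X_Σ) =
    |P|=2: 8 collections, coeffs (), (1), (1), (1,1), (1,1), (1,1), (1,1,1), (1,2)
    |P|=3: 4 collections, coeffs (1), (1), (1,3), (2)
    |P|=4: 2 collections, coeffs (), (1)


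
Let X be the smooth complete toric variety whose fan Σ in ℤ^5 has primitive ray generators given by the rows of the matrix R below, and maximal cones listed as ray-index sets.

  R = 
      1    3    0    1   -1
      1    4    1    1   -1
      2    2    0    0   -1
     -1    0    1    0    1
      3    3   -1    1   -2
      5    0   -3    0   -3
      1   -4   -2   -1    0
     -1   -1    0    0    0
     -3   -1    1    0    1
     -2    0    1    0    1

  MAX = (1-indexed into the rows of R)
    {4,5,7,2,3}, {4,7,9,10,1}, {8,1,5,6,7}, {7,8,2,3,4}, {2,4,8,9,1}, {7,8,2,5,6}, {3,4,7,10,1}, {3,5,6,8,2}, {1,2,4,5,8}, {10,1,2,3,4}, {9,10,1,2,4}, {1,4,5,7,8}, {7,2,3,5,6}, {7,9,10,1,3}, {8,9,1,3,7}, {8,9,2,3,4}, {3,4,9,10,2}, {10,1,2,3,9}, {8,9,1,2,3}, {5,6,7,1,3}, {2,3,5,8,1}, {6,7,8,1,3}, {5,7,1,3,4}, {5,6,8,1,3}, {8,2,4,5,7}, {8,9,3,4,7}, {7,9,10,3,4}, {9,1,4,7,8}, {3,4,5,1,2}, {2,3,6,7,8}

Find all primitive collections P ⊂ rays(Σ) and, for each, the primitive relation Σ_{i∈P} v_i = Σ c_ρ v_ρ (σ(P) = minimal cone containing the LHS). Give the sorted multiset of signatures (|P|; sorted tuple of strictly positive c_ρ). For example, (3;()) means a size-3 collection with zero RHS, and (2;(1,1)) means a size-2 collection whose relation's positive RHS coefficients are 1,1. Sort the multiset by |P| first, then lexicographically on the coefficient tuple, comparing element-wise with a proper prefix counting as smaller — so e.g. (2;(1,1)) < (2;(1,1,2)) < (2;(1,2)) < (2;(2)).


Minimal non-faces — 14 found among 10 rays, 30 max cones:

  {5,10}:  v_{5} + v_{10} = v_{1} ; sig = (2;(1))
  {8,10}:  v_{8} + v_{10} = v_{9} ; sig = (2;(1))
  {5,9}:  v_{5} + v_{9} = v_{1} + v_{8} ; sig = (2;(1,1))
  {6,10}:  v_{6} + v_{10} = v_{1} + v_{3} + v_{7} + v_{8} ; sig = (2;(1,1,1,1))
  {6,9}:  v_{6} + v_{9} = v_{1} + v_{3} + v_{7} + 2·v_{8} ; sig = (2;(1,1,1,2))
  {4,6}:  v_{4} + v_{6} = 2·v_{2} + 2·v_{7} ; sig = (2;(2,2))
  {2,7,10}:  v_{2} + v_{7} + v_{10} = 0 ; sig = (3;())
  {1,2,7}:  v_{1} + v_{2} + v_{7} = v_{5} ; sig = (3;(1))
  {2,7,9}:  v_{2} + v_{7} + v_{9} = v_{8} ; sig = (3;(1))
  {1,2,6}:  v_{1} + v_{2} + v_{6} = v_{3} + 2·v_{5} + v_{8} ; sig = (3;(1,1,2))
  {1,3,4,8}:  v_{1} + v_{3} + v_{4} + v_{8} = v_{2} ; sig = (4;(1))
  {3,5,7,8}:  v_{3} + v_{5} + v_{7} + v_{8} = v_{6} ; sig = (4;(1))
  {1,3,4,9}:  v_{1} + v_{3} + v_{4} + v_{9} = v_{2} + v_{10} ; sig = (4;(1,1))
  {3,4,5,8}:  v_{3} + v_{4} + v_{5} + v_{8} = 2·v_{2} + v_{7} ; sig = (4;(1,2))

Sorted signature multiset PRS(X):
    |P|=2: 6 collections, coeffs (1), (1), (1,1), (1,1,1,1), (1,1,1,2), (2,2)
    |P|=3: 4 collections, coeffs (), (1), (1), (1,1,2)
    |P|=4: 4 collections, coeffs (1), (1), (1,1), (1,2)


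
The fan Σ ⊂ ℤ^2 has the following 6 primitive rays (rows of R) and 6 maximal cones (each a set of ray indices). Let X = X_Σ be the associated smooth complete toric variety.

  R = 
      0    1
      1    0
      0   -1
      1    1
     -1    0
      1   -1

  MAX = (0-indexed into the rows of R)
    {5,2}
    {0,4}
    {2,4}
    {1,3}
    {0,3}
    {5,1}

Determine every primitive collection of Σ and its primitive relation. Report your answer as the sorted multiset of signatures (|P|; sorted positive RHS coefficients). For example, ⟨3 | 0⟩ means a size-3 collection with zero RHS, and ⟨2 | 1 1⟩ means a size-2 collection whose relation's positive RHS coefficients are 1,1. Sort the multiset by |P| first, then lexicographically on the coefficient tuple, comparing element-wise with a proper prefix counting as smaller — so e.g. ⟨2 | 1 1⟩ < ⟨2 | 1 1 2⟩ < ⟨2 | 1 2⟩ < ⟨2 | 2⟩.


Δ(Σ) — 6 vertices, 9 min non-faces:

  {0,2}:  v_{0} + v_{2} = 0  ⟹  sig = ⟨2 | 0⟩
  {1,4}:  v_{1} + v_{4} = 0  ⟹  sig = ⟨2 | 0⟩
  {0,1}:  v_{0} + v_{1} = v_{3}  ⟹  sig = ⟨2 | 1⟩
  {0,5}:  v_{0} + v_{5} = v_{1}  ⟹  sig = ⟨2 | 1⟩
  {1,2}:  v_{1} + v_{2} = v_{5}  ⟹  sig = ⟨2 | 1⟩
  {2,3}:  v_{2} + v_{3} = v_{1}  ⟹  sig = ⟨2 | 1⟩
  {3,4}:  v_{3} + v_{4} = v_{0}  ⟹  sig = ⟨2 | 1⟩
  {4,5}:  v_{4} + v_{5} = v_{2}  ⟹  sig = ⟨2 | 1⟩
  {3,5}:  v_{3} + v_{5} = 2·v_{1}  ⟹  sig = ⟨2 | 2⟩

Signatures (|P|; sorted positive RHS coefficients), sorted:
{ ⟨2 | 0⟩ ×2,  ⟨2 | 1⟩ ×6,  ⟨2 | 2⟩ }


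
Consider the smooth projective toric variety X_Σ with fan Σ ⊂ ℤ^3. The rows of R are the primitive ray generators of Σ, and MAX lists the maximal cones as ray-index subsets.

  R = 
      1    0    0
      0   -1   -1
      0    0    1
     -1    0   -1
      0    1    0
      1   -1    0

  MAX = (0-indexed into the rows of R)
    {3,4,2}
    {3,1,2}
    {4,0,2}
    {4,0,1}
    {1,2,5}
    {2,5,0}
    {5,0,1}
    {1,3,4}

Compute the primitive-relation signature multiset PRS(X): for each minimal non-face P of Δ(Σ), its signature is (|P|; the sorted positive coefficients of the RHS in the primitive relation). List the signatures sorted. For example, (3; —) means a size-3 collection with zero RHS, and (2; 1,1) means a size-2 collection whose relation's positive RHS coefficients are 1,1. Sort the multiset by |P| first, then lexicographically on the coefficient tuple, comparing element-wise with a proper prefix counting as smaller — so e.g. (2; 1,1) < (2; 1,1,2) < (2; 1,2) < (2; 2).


|primitive collections| = 5. Relations:

  • {3,5}:  v_{3} + v_{5} = v_{1} ; sig = (2; 1)
  • {4,5}:  v_{4} + v_{5} = v_{0} ; sig = (2; 1)
  • {0,3}:  v_{0} + v_{3} = v_{1} + v_{4} ; sig = (2; 1,1)
  • {1,2,4}:  v_{1} + v_{2} + v_{4} = 0 ; sig = (3; —)
  • {0,1,2}:  v_{0} + v_{1} + v_{2} = v_{5} ; sig = (3; 1)

so the primitive-relation signature multiset is
{ (2; 1) ×2,  (2; 1,1),  (3; —),  (3; 1) }


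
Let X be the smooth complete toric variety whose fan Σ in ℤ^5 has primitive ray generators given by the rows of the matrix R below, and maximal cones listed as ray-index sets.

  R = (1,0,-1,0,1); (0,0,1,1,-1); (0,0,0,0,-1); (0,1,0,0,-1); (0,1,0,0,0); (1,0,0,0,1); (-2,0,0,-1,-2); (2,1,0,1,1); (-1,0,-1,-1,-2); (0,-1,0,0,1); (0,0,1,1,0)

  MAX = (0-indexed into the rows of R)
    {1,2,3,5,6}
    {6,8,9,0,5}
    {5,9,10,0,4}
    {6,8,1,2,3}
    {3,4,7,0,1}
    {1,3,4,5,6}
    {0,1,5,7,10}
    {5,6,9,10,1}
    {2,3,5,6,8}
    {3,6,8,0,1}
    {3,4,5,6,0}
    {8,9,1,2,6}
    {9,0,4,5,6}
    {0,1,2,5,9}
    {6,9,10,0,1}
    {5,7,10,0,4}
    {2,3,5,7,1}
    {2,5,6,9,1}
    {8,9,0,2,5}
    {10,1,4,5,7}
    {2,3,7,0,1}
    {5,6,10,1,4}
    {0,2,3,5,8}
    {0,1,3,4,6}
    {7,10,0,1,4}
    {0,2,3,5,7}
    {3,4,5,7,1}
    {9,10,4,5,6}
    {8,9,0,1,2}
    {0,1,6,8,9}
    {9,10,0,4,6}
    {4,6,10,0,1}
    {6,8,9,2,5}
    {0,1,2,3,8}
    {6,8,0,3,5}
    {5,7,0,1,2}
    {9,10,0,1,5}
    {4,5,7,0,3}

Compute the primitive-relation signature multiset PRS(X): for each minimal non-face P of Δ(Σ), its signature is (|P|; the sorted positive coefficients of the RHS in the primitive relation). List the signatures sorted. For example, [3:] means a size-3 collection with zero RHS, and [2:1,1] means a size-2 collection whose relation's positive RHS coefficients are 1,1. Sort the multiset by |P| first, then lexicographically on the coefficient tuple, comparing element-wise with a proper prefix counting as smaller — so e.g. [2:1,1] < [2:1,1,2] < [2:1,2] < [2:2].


The 16 primitive collections of Σ (r=11, n=5):

  • {3,9}:  v_{3} + v_{9} = 0  so sig = [2:]
  • {2,4}:  v_{2} + v_{4} = v_{3}  so sig = [2:1]
  • {2,10}:  v_{2} + v_{10} = v_{1}  so sig = [2:1]
  • {6,7}:  v_{6} + v_{7} = v_{3}  so sig = [2:1]
  • {3,10}:  v_{3} + v_{10} = v_{1} + v_{4}  so sig = [2:1,1]
  • {4,8}:  v_{4} + v_{8} = v_{0} + v_{3} + v_{6}  so sig = [2:1,1,1]
  • {7,8}:  v_{7} + v_{8} = v_{0} + v_{2} + v_{3}  so sig = [2:1,1,1]
  • {7,9}:  v_{7} + v_{9} = v_{0} + v_{5} + v_{10}  so sig = [2:1,1,1]
  • {8,10}:  v_{8} + v_{10} = v_{0} + v_{1} + v_{6}  so sig = [2:1,1,1]
  • {0,2,6}:  v_{0} + v_{2} + v_{6} = v_{8}  so sig = [3:1]
  • {1,4,9}:  v_{1} + v_{4} + v_{9} = v_{10}  so sig = [3:1]
  • {1,5,8}:  v_{1} + v_{5} + v_{8} = 2·v_{2}  so sig = [3:2]
  • {0,5,6,10}:  v_{0} + v_{5} + v_{6} + v_{10} = 0  so sig = [4:]
  • {0,1,4,5}:  v_{0} + v_{1} + v_{4} + v_{5} = v_{7}  so sig = [4:1]
  • {0,1,5,6}:  v_{0} + v_{1} + v_{5} + v_{6} = v_{2}  so sig = [4:1]
  • {0,1,3,5}:  v_{0} + v_{1} + v_{3} + v_{5} = v_{2} + v_{7}  so sig = [4:1,1]

so the primitive-relation signature multiset is
    [2:]
    [2:1]
    [2:1]
    [2:1]
    [2:1,1]
    [2:1,1,1]
    [2:1,1,1]
    [2:1,1,1]
    [2:1,1,1]
    [3:1]
    [3:1]
    [3:2]
    [4:]
    [4:1]
    [4:1]
    [4:1,1]


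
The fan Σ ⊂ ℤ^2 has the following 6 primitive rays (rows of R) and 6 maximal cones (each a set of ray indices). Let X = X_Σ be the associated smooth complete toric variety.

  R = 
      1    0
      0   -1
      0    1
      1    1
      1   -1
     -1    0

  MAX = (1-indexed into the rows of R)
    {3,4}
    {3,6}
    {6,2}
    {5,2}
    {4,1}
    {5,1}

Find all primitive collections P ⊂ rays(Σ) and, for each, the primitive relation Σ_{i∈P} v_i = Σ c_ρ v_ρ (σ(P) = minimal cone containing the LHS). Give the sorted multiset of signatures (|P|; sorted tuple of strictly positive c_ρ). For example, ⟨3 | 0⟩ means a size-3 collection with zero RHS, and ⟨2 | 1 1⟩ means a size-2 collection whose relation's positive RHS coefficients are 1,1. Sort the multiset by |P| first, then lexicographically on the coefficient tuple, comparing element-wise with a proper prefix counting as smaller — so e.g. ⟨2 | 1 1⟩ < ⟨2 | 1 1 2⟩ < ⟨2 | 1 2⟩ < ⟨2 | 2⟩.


9 minimal non-faces of Δ(Σ) (on 6 rays):

  P = {1,6}:  v_{1} + v_{6} = 0 — sig = ⟨2 | 0⟩
  P = {2,3}:  v_{2} + v_{3} = 0 — sig = ⟨2 | 0⟩
  P = {1,2}:  v_{1} + v_{2} = v_{5} — sig = ⟨2 | 1⟩
  P = {1,3}:  v_{1} + v_{3} = v_{4} — sig = ⟨2 | 1⟩
  P = {2,4}:  v_{2} + v_{4} = v_{1} — sig = ⟨2 | 1⟩
  P = {3,5}:  v_{3} + v_{5} = v_{1} — sig = ⟨2 | 1⟩
  P = {4,6}:  v_{4} + v_{6} = v_{3} — sig = ⟨2 | 1⟩
  P = {5,6}:  v_{5} + v_{6} = v_{2} — sig = ⟨2 | 1⟩
  P = {4,5}:  v_{4} + v_{5} = 2·v_{1} — sig = ⟨2 | 2⟩

Hence PRS(X_Σ) =
    ⟨2 | 0⟩
    ⟨2 | 0⟩
    ⟨2 | 1⟩
    ⟨2 | 1⟩
    ⟨2 | 1⟩
    ⟨2 | 1⟩
    ⟨2 | 1⟩
    ⟨2 | 1⟩
    ⟨2 | 2⟩


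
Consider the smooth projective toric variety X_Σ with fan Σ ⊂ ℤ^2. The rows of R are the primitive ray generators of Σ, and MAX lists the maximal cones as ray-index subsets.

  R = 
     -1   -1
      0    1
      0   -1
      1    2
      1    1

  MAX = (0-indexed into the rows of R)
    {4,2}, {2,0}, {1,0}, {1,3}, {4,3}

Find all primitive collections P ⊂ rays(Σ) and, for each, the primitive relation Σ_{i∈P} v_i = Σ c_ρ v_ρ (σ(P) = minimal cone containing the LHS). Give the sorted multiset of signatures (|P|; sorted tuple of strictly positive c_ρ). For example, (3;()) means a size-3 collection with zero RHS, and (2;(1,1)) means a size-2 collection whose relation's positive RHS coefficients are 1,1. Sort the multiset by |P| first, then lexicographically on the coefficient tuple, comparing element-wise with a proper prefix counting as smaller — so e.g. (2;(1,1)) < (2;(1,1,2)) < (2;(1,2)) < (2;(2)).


Minimal non-faces — 5 found among 5 rays, 5 max cones:

  • {0,4}:  v_{0} + v_{4} = 0 — sig = (2;())
  • {1,2}:  v_{1} + v_{2} = 0 — sig = (2;())
  • {0,3}:  v_{0} + v_{3} = v_{1} — sig = (2;(1))
  • {1,4}:  v_{1} + v_{4} = v_{3} — sig = (2;(1))
  • {2,3}:  v_{2} + v_{3} = v_{4} — sig = (2;(1))

so the primitive-relation signature multiset is
    (2;())
    (2;())
    (2;(1))
    (2;(1))
    (2;(1))


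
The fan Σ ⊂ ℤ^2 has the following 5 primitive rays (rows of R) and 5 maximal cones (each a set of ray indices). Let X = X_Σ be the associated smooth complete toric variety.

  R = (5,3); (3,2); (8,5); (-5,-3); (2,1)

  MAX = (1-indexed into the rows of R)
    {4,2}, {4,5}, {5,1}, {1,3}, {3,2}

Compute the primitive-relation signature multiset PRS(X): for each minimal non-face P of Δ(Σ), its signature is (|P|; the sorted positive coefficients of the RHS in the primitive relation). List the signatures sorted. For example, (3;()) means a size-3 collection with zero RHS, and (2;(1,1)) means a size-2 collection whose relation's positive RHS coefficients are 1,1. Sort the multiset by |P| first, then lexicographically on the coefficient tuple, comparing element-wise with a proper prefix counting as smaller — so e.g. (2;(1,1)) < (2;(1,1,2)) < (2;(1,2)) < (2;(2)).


5 minimal non-faces of Δ(Σ) (on 5 rays):

  • {1,4}:  v_{1} + v_{4} = 0  so sig = (2;())
  • {1,2}:  v_{1} + v_{2} = v_{3}  so sig = (2;(1))
  • {2,5}:  v_{2} + v_{5} = v_{1}  so sig = (2;(1))
  • {3,4}:  v_{3} + v_{4} = v_{2}  so sig = (2;(1))
  • {3,5}:  v_{3} + v_{5} = 2·v_{1}  so sig = (2;(2))

so the primitive-relation signature multiset is
{ (2;()),  (2;(1)) ×3,  (2;(2)) }


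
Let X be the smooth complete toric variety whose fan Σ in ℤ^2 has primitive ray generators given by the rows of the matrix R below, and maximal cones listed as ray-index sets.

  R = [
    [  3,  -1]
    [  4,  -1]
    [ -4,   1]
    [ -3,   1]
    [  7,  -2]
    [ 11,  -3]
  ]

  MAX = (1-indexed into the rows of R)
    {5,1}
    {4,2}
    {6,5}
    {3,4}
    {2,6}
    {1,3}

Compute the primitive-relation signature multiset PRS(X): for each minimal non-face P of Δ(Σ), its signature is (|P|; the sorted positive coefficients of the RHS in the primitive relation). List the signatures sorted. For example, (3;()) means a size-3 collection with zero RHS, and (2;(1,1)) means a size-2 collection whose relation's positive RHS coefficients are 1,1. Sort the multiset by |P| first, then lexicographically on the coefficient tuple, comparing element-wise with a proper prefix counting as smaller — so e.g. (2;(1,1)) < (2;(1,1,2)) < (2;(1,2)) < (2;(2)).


Δ(Σ) — 6 vertices, 9 min non-faces:

  • {1,4}:  v_{1} + v_{4} = 0  so sig = (2;())
  • {2,3}:  v_{2} + v_{3} = 0  so sig = (2;())
  • {1,2}:  v_{1} + v_{2} = v_{5}  so sig = (2;(1))
  • {2,5}:  v_{2} + v_{5} = v_{6}  so sig = (2;(1))
  • {3,5}:  v_{3} + v_{5} = v_{1}  so sig = (2;(1))
  • {3,6}:  v_{3} + v_{6} = v_{5}  so sig = (2;(1))
  • {4,5}:  v_{4} + v_{5} = v_{2}  so sig = (2;(1))
  • {1,6}:  v_{1} + v_{6} = 2·v_{5}  so sig = (2;(2))
  • {4,6}:  v_{4} + v_{6} = 2·v_{2}  so sig = (2;(2))

Hence PRS(X_Σ) =
    (2;())
    (2;())
    (2;(1))
    (2;(1))
    (2;(1))
    (2;(1))
    (2;(1))
    (2;(2))
    (2;(2))


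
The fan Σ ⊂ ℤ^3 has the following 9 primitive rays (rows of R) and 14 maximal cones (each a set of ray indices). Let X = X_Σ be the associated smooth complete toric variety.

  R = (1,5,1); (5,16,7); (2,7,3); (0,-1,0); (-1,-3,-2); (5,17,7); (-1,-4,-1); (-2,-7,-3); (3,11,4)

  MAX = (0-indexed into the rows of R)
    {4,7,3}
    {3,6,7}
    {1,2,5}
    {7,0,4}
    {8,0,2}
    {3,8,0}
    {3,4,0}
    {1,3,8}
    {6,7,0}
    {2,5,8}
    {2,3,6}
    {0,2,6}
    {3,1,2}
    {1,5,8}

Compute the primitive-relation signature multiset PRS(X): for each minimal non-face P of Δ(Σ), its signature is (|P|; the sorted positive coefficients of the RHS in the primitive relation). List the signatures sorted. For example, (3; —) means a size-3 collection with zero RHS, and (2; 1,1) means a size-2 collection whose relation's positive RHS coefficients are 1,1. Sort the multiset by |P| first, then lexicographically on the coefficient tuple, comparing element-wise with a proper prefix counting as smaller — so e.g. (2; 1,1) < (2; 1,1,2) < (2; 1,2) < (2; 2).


Σ has 20 primitive collections:

  P = {2,7}:  v_{2} + v_{7} = 0 — sig = (2; —)
  P = {3,5}:  v_{3} + v_{5} = v_{1} — sig = (2; 1)
  P = {4,6}:  v_{4} + v_{6} = v_{7} — sig = (2; 1)
  P = {6,8}:  v_{6} + v_{8} = v_{2} — sig = (2; 1)
  P = {2,4}:  v_{2} + v_{4} = v_{0} + v_{3} — sig = (2; 1,1)
  P = {5,7}:  v_{5} + v_{7} = v_{3} + v_{8} — sig = (2; 1,1)
  P = {7,8}:  v_{7} + v_{8} = v_{0} + v_{3} — sig = (2; 1,1)
  P = {4,5}:  v_{4} + v_{5} = v_{0} + 2·v_{3} + v_{8} — sig = (2; 1,1,2)
  P = {1,4}:  v_{1} + v_{4} = v_{0} + 3·v_{3} + v_{8} — sig = (2; 1,1,3)
  P = {0,1}:  v_{0} + v_{1} = v_{3} + 2·v_{8} — sig = (2; 1,2)
  P = {1,7}:  v_{1} + v_{7} = 2·v_{3} + v_{8} — sig = (2; 1,2)
  P = {5,6}:  v_{5} + v_{6} = 2·v_{2} + v_{3} — sig = (2; 1,2)
  P = {0,5}:  v_{0} + v_{5} = 2·v_{8} — sig = (2; 2)
  P = {1,6}:  v_{1} + v_{6} = 2·v_{2} + 2·v_{3} — sig = (2; 2,2)
  P = {4,8}:  v_{4} + v_{8} = 2·v_{0} + 2·v_{3} — sig = (2; 2,2)
  P = {0,3,6}:  v_{0} + v_{3} + v_{6} = 0 — sig = (3; —)
  P = {0,2,3}:  v_{0} + v_{2} + v_{3} = v_{8} — sig = (3; 1)
  P = {0,3,7}:  v_{0} + v_{3} + v_{7} = v_{4} — sig = (3; 1)
  P = {2,3,8}:  v_{2} + v_{3} + v_{8} = v_{5} — sig = (3; 1)
  P = {1,2,8}:  v_{1} + v_{2} + v_{8} = 2·v_{5} — sig = (3; 2)

Sorted signature multiset PRS(X):
    (2; —)
    (2; 1)
    (2; 1)
    (2; 1)
    (2; 1,1)
    (2; 1,1)
    (2; 1,1)
    (2; 1,1,2)
    (2; 1,1,3)
    (2; 1,2)
    (2; 1,2)
    (2; 1,2)
    (2; 2)
    (2; 2,2)
    (2; 2,2)
    (3; —)
    (3; 1)
    (3; 1)
    (3; 1)
    (3; 2)


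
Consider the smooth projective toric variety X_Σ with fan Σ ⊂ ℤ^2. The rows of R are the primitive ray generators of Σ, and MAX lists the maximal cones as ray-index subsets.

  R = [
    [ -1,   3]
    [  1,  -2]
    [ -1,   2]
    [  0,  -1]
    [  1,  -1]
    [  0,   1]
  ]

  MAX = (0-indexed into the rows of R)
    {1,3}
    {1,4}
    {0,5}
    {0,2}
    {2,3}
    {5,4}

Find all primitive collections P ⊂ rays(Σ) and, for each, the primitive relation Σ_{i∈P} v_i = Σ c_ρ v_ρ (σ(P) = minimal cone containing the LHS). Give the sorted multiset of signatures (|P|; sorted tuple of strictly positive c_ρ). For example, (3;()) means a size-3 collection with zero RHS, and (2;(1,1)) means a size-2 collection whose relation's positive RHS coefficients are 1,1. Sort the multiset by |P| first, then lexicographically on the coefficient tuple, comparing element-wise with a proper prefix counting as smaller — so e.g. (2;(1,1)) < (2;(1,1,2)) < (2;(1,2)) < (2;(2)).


9 minimal non-faces of Δ(Σ) (on 6 rays):

  P={1,2}:  v_{1} + v_{2} = 0  so sig = (2;())
  P={3,5}:  v_{3} + v_{5} = 0  so sig = (2;())
  P={0,1}:  v_{0} + v_{1} = v_{5}  so sig = (2;(1))
  P={0,3}:  v_{0} + v_{3} = v_{2}  so sig = (2;(1))
  P={1,5}:  v_{1} + v_{5} = v_{4}  so sig = (2;(1))
  P={2,4}:  v_{2} + v_{4} = v_{5}  so sig = (2;(1))
  P={2,5}:  v_{2} + v_{5} = v_{0}  so sig = (2;(1))
  P={3,4}:  v_{3} + v_{4} = v_{1}  so sig = (2;(1))
  P={0,4}:  v_{0} + v_{4} = 2·v_{5}  so sig = (2;(2))

so the primitive-relation signature multiset is
    |P|=2: 9 collections, coeffs (), (), (1), (1), (1), (1), (1), (1), (2)


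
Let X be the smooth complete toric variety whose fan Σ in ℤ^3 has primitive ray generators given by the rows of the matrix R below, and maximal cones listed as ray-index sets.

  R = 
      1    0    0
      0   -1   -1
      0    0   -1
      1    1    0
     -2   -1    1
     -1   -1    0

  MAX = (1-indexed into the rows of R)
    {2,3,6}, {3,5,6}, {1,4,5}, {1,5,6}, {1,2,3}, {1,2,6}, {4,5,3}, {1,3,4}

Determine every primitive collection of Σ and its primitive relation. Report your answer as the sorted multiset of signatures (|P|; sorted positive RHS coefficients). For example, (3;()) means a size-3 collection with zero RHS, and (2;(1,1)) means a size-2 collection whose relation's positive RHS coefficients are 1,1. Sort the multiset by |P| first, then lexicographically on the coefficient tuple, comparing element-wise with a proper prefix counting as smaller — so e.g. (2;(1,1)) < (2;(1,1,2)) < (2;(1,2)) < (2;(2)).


5 minimal non-faces of Δ(Σ) (on 6 rays):

  • {4,6}:  v_{4} + v_{6} = 0 ; sig = (2;())
  • {2,4}:  v_{2} + v_{4} = v_{1} + v_{3} ; sig = (2;(1,1))
  • {2,5}:  v_{2} + v_{5} = 2·v_{6} ; sig = (2;(2))
  • {1,3,5}:  v_{1} + v_{3} + v_{5} = v_{6} ; sig = (3;(1))
  • {1,3,6}:  v_{1} + v_{3} + v_{6} = v_{2} ; sig = (3;(1))

Signatures (|P|; sorted positive RHS coefficients), sorted:
    |P|=2: 3 collections, coeffs (), (1,1), (2)
    |P|=3: 2 collections, coeffs (1), (1)


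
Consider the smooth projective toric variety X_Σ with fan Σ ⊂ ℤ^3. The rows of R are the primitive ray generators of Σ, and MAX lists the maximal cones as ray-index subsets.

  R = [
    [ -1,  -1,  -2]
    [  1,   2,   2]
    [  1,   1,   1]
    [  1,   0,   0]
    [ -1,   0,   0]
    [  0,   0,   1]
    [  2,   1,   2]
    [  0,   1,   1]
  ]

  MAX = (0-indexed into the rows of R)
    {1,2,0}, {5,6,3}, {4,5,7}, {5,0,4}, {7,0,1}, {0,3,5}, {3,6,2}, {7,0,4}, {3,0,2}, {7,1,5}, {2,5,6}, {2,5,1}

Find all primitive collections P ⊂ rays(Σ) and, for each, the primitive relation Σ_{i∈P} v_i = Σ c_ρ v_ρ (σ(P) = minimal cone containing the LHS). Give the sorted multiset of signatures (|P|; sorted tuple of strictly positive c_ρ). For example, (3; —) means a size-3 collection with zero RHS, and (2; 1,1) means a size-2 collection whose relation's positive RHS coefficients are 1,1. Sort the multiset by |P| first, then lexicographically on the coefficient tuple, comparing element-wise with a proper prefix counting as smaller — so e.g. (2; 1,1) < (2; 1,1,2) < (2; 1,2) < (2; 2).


14 collections generate NE(X_Σ); each relation:

  P={3,4}:  v_{3} + v_{4} = 0  ⇒ sig = (2; —)
  P={0,6}:  v_{0} + v_{6} = v_{3}  ⇒ sig = (2; 1)
  P={2,4}:  v_{2} + v_{4} = v_{7}  ⇒ sig = (2; 1)
  P={2,7}:  v_{2} + v_{7} = v_{1}  ⇒ sig = (2; 1)
  P={3,7}:  v_{3} + v_{7} = v_{2}  ⇒ sig = (2; 1)
  P={4,6}:  v_{4} + v_{6} = v_{2} + v_{5}  ⇒ sig = (2; 1,1)
  P={6,7}:  v_{6} + v_{7} = 2·v_{2} + v_{5}  ⇒ sig = (2; 1,2)
  P={1,6}:  v_{1} + v_{6} = 3·v_{2} + v_{5}  ⇒ sig = (2; 1,3)
  P={1,3}:  v_{1} + v_{3} = 2·v_{2}  ⇒ sig = (2; 2)
  P={1,4}:  v_{1} + v_{4} = 2·v_{7}  ⇒ sig = (2; 2)
  P={0,2,5}:  v_{0} + v_{2} + v_{5} = 0  ⇒ sig = (3; —)
  P={0,1,5}:  v_{0} + v_{1} + v_{5} = v_{7}  ⇒ sig = (3; 1)
  P={0,5,7}:  v_{0} + v_{5} + v_{7} = v_{4}  ⇒ sig = (3; 1)
  P={2,3,5}:  v_{2} + v_{3} + v_{5} = v_{6}  ⇒ sig = (3; 1)

so the primitive-relation signature multiset is
[(2; —), (2; 1), (2; 1), (2; 1), (2; 1), (2; 1,1), (2; 1,2), (2; 1,3), (2; 2), (2; 2), (3; —), (3; 1), (3; 1), (3; 1)]


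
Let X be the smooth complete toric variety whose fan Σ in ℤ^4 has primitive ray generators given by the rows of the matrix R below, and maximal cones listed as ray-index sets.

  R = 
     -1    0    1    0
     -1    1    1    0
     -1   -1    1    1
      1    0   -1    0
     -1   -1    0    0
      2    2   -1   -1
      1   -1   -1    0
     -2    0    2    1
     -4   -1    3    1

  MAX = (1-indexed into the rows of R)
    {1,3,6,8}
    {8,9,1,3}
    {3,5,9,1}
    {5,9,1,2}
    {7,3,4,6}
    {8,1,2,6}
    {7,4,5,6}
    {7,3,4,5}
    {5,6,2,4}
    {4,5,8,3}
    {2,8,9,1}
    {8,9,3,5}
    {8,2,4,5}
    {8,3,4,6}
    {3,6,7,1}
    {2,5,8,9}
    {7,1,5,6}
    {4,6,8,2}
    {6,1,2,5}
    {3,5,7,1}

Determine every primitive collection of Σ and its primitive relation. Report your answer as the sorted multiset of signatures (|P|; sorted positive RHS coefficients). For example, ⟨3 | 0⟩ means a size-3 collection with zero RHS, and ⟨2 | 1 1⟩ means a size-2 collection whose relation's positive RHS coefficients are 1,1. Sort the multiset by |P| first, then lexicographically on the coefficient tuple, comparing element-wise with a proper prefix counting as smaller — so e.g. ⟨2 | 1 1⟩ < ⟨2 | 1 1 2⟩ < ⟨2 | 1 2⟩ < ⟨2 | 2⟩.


Σ has 10 primitive collections:

  P={1,4}:  v_{1} + v_{4} = 0  so sig = ⟨2 | 0⟩
  P={2,7}:  v_{2} + v_{7} = 0  so sig = ⟨2 | 0⟩
  P={2,3}:  v_{2} + v_{3} = v_{8}  so sig = ⟨2 | 1⟩
  P={7,8}:  v_{7} + v_{8} = v_{3}  so sig = ⟨2 | 1⟩
  P={4,9}:  v_{4} + v_{9} = v_{5} + v_{8}  so sig = ⟨2 | 1 1⟩
  P={6,9}:  v_{6} + v_{9} = v_{1} + v_{2}  so sig = ⟨2 | 1 1⟩
  P={7,9}:  v_{7} + v_{9} = v_{1} + v_{3} + v_{5}  so sig = ⟨2 | 1 1 1⟩
  P={3,5,6}:  v_{3} + v_{5} + v_{6} = 0  so sig = ⟨3 | 0⟩
  P={1,5,8}:  v_{1} + v_{5} + v_{8} = v_{9}  so sig = ⟨3 | 1⟩
  P={5,6,8}:  v_{5} + v_{6} + v_{8} = v_{2}  so sig = ⟨3 | 1⟩

Hence PRS(X_Σ) =
    |P|=2: 7 collections, coeffs (), (), (1), (1), (1,1), (1,1), (1,1,1)
    |P|=3: 3 collections, coeffs (), (1), (1)


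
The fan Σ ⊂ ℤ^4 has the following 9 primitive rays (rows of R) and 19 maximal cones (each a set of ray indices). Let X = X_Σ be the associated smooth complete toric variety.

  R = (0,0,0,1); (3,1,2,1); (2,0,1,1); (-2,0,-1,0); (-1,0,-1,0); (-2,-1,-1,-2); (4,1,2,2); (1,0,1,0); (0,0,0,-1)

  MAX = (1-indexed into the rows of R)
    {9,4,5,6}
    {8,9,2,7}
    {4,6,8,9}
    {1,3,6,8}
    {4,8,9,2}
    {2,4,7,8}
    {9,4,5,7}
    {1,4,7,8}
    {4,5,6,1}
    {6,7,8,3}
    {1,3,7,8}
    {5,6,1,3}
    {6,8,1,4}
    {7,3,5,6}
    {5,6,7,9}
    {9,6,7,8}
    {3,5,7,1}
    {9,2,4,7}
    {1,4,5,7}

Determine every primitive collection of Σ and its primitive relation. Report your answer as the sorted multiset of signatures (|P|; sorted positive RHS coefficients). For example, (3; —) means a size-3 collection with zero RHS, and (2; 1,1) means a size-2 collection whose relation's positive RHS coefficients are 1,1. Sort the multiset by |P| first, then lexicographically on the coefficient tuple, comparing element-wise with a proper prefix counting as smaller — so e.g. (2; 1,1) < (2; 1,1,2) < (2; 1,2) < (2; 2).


Σ has 11 primitive collections:

  • {1,9}:  v_{1} + v_{9} = 0  ⟹  sig = (2; —)
  • {5,8}:  v_{5} + v_{8} = 0  ⟹  sig = (2; —)
  • {3,4}:  v_{3} + v_{4} = v_{1}  ⟹  sig = (2; 1)
  • {2,3}:  v_{2} + v_{3} = v_{7} + v_{8}  ⟹  sig = (2; 1,1)
  • {2,6}:  v_{2} + v_{6} = v_{8} + v_{9}  ⟹  sig = (2; 1,1)
  • {3,9}:  v_{3} + v_{9} = v_{6} + v_{7}  ⟹  sig = (2; 1,1)
  • {1,2}:  v_{1} + v_{2} = v_{4} + v_{7} + v_{8}  ⟹  sig = (2; 1,1,1)
  • {2,5}:  v_{2} + v_{5} = v_{4} + v_{7} + v_{9}  ⟹  sig = (2; 1,1,1)
  • {4,6,7}:  v_{4} + v_{6} + v_{7} = 0  ⟹  sig = (3; —)
  • {1,6,7}:  v_{1} + v_{6} + v_{7} = v_{3}  ⟹  sig = (3; 1)
  • {4,7,8,9}:  v_{4} + v_{7} + v_{8} + v_{9} = v_{2}  ⟹  sig = (4; 1)

Sorted signature multiset PRS(X):
{ (2; —) ×2,  (2; 1),  (2; 1,1) ×3,  (2; 1,1,1) ×2,  (3; —),  (3; 1),  (4; 1) }


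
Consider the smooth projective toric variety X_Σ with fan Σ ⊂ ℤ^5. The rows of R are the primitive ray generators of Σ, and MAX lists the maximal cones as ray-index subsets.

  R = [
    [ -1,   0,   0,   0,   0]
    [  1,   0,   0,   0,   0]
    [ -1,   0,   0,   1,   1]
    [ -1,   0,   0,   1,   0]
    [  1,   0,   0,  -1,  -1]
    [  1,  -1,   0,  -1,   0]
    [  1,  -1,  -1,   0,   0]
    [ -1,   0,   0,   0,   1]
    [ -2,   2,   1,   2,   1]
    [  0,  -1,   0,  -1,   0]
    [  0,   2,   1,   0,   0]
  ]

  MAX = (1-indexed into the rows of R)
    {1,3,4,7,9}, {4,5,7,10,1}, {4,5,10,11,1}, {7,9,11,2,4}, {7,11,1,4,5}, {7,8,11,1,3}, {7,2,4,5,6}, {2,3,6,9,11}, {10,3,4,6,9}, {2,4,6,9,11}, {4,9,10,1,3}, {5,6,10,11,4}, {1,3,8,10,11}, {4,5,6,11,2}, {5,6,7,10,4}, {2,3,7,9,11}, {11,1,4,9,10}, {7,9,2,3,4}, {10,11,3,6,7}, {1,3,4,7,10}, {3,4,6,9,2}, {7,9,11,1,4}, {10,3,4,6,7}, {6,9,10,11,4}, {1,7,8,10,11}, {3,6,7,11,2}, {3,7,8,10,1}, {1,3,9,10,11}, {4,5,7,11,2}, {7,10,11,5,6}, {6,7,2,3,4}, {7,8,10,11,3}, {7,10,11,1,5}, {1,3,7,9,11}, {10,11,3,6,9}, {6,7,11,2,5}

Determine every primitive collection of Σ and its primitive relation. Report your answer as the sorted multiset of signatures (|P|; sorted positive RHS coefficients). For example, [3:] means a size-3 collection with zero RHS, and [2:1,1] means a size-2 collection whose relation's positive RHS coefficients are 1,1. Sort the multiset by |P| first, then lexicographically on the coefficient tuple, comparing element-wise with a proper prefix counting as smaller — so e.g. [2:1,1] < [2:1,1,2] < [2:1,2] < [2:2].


16 minimal non-faces of Δ(Σ) (on 11 rays):

  • {1,2}:  v_{1} + v_{2} = 0  ⇒ sig = [2:]
  • {3,5}:  v_{3} + v_{5} = 0  ⇒ sig = [2:]
  • {1,6}:  v_{1} + v_{6} = v_{10}  ⇒ sig = [2:1]
  • {2,10}:  v_{2} + v_{10} = v_{6}  ⇒ sig = [2:1]
  • {4,8}:  v_{4} + v_{8} = v_{1} + v_{3}  ⇒ sig = [2:1,1]
  • {5,9}:  v_{5} + v_{9} = v_{4} + v_{11}  ⇒ sig = [2:1,1]
  • {2,8}:  v_{2} + v_{8} = v_{3} + v_{7} + v_{10} + v_{11}  ⇒ sig = [2:1,1,1,1]
  • {5,8}:  v_{5} + v_{8} = v_{1} + v_{7} + v_{10} + v_{11}  ⇒ sig = [2:1,1,1,1]
  • {6,8}:  v_{6} + v_{8} = v_{3} + v_{7} + 2·v_{10} + v_{11}  ⇒ sig = [2:1,1,1,2]
  • {8,9}:  v_{8} + v_{9} = v_{1} + 2·v_{3} + v_{11}  ⇒ sig = [2:1,1,2]
  • {3,4,11}:  v_{3} + v_{4} + v_{11} = v_{9}  ⇒ sig = [3:1]
  • {7,9,10}:  v_{7} + v_{9} + v_{10} = v_{3}  ⇒ sig = [3:1]
  • {6,7,9}:  v_{6} + v_{7} + v_{9} = v_{2} + v_{3}  ⇒ sig = [3:1,1]
  • {4,7,10,11}:  v_{4} + v_{7} + v_{10} + v_{11} = 0  ⇒ sig = [4:]
  • {4,6,7,11}:  v_{4} + v_{6} + v_{7} + v_{11} = v_{2}  ⇒ sig = [4:1]
  • {1,3,7,10,11}:  v_{1} + v_{3} + v_{7} + v_{10} + v_{11} = v_{8}  ⇒ sig = [5:1]

so the primitive-relation signature multiset is
[[2:], [2:], [2:1], [2:1], [2:1,1], [2:1,1], [2:1,1,1,1], [2:1,1,1,1], [2:1,1,1,2], [2:1,1,2], [3:1], [3:1], [3:1,1], [4:], [4:1], [5:1]]


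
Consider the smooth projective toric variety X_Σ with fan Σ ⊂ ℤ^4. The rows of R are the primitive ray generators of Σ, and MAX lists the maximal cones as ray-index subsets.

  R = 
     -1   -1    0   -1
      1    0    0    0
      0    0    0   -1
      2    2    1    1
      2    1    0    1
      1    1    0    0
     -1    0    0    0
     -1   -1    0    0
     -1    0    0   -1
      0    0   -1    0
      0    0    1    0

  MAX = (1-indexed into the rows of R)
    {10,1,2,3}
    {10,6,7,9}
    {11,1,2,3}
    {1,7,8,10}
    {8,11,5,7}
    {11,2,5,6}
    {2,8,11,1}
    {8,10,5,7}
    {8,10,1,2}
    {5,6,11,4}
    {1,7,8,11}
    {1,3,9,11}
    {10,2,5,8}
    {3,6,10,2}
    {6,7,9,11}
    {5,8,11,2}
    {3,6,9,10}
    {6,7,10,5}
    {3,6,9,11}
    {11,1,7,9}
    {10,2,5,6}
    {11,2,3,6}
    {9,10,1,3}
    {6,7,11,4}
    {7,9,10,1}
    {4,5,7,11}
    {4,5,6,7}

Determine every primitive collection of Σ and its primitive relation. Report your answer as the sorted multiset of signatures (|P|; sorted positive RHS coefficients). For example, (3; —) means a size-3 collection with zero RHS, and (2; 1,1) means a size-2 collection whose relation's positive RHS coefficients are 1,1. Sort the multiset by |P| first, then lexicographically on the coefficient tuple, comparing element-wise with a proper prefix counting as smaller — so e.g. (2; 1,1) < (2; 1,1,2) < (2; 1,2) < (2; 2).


Primitive collections (18):

  P={2,7}:  v_{2} + v_{7} = 0 — sig = (2; —)
  P={6,8}:  v_{6} + v_{8} = 0 — sig = (2; —)
  P={10,11}:  v_{10} + v_{11} = 0 — sig = (2; —)
  P={1,5}:  v_{1} + v_{5} = v_{2} — sig = (2; 1)
  P={1,6}:  v_{1} + v_{6} = v_{3} — sig = (2; 1)
  P={2,9}:  v_{2} + v_{9} = v_{3} — sig = (2; 1)
  P={3,7}:  v_{3} + v_{7} = v_{9} — sig = (2; 1)
  P={3,8}:  v_{3} + v_{8} = v_{1} — sig = (2; 1)
  P={5,9}:  v_{5} + v_{9} = v_{6} — sig = (2; 1)
  P={1,4}:  v_{1} + v_{4} = v_{6} + v_{11} — sig = (2; 1,1)
  P={3,5}:  v_{3} + v_{5} = v_{2} + v_{6} — sig = (2; 1,1)
  P={8,9}:  v_{8} + v_{9} = v_{1} + v_{7} — sig = (2; 1,1)
  P={2,4}:  v_{2} + v_{4} = v_{5} + v_{6} + v_{11} — sig = (2; 1,1,1)
  P={4,8}:  v_{4} + v_{8} = v_{5} + v_{7} + v_{11} — sig = (2; 1,1,1)
  P={4,10}:  v_{4} + v_{10} = v_{5} + v_{6} + v_{7} — sig = (2; 1,1,1)
  P={4,9}:  v_{4} + v_{9} = 2·v_{6} + v_{7} + v_{11} — sig = (2; 1,1,2)
  P={3,4}:  v_{3} + v_{4} = 2·v_{6} + v_{11} — sig = (2; 1,2)
  P={5,6,7,11}:  v_{5} + v_{6} + v_{7} + v_{11} = v_{4} — sig = (4; 1)

Signatures (|P|; sorted positive RHS coefficients), sorted:
    |P|=2: 17 collections, coeffs (), (), (), (1), (1), (1), (1), (1), (1), (1,1), (1,1), (1,1), (1,1,1), (1,1,1), (1,1,1), (1,1,2), (1,2)
    |P|=4: 1 collection, coeffs (1)


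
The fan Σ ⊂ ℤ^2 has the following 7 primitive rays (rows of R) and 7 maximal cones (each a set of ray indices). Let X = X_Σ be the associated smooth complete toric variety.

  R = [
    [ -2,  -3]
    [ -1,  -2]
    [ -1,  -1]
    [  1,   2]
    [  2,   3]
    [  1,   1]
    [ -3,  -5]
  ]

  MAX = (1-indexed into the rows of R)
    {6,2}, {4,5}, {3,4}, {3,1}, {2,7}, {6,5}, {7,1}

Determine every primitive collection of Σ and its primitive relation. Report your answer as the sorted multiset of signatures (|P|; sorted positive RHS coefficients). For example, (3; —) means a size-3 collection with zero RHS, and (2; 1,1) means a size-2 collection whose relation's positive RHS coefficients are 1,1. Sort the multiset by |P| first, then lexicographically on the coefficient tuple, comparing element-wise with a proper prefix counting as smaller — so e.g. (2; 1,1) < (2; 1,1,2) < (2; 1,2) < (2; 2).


Σ has 14 primitive collections:

  • {1,5}:  v_{1} + v_{5} = 0  →  sig = (2; —)
  • {2,4}:  v_{2} + v_{4} = 0  →  sig = (2; —)
  • {3,6}:  v_{3} + v_{6} = 0  →  sig = (2; —)
  • {1,2}:  v_{1} + v_{2} = v_{7}  →  sig = (2; 1)
  • {1,4}:  v_{1} + v_{4} = v_{3}  →  sig = (2; 1)
  • {1,6}:  v_{1} + v_{6} = v_{2}  →  sig = (2; 1)
  • {2,3}:  v_{2} + v_{3} = v_{1}  →  sig = (2; 1)
  • {2,5}:  v_{2} + v_{5} = v_{6}  →  sig = (2; 1)
  • {3,5}:  v_{3} + v_{5} = v_{4}  →  sig = (2; 1)
  • {4,6}:  v_{4} + v_{6} = v_{5}  →  sig = (2; 1)
  • {4,7}:  v_{4} + v_{7} = v_{1}  →  sig = (2; 1)
  • {5,7}:  v_{5} + v_{7} = v_{2}  →  sig = (2; 1)
  • {3,7}:  v_{3} + v_{7} = 2·v_{1}  →  sig = (2; 2)
  • {6,7}:  v_{6} + v_{7} = 2·v_{2}  →  sig = (2; 2)

so the primitive-relation signature multiset is
[(2; —), (2; —), (2; —), (2; 1), (2; 1), (2; 1), (2; 1), (2; 1), (2; 1), (2; 1), (2; 1), (2; 1), (2; 2), (2; 2)]
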